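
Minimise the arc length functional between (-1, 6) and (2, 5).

Arc-length functional: J[y] = ∫ sqrt(1 + (y')^2) dx.
Lagrangian L = sqrt(1 + (y')^2) has no explicit y dependence, so ∂L/∂y = 0 and the Euler-Lagrange equation gives
    d/dx( y' / sqrt(1 + (y')^2) ) = 0  ⇒  y' / sqrt(1 + (y')^2) = const.
Hence y' is constant, so y(x) is affine.
Fitting the endpoints (-1, 6) and (2, 5):
    slope m = (5 − 6) / (2 − (-1)) = -1/3,
    intercept c = 6 − m·(-1) = 17/3.
Extremal: y(x) = (-1/3) x + 17/3.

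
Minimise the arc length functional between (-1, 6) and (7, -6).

Arc-length functional: J[y] = ∫ sqrt(1 + (y')^2) dx.
Lagrangian L = sqrt(1 + (y')^2) has no explicit y dependence, so ∂L/∂y = 0 and the Euler-Lagrange equation gives
    d/dx( y' / sqrt(1 + (y')^2) ) = 0  ⇒  y' / sqrt(1 + (y')^2) = const.
Hence y' is constant, so y(x) is affine.
Fitting the endpoints (-1, 6) and (7, -6):
    slope m = ((-6) − 6) / (7 − (-1)) = -3/2,
    intercept c = 6 − m·(-1) = 9/2.
Extremal: y(x) = (-3/2) x + 9/2.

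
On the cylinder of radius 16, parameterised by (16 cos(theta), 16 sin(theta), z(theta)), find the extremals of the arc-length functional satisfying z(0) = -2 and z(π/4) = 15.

Parameterise the cylinder of radius R = 16 as
    r(θ) = (16 cos θ, 16 sin θ, z(θ)).
The arc-length element is
    ds = sqrt(256 + (dz/dθ)^2) dθ,
so the Lagrangian is L = sqrt(256 + z'^2).
L depends on z' only, not on z or θ, so ∂L/∂z = 0 and
    ∂L/∂z' = z' / sqrt(256 + z'^2).
The Euler-Lagrange equation gives
    d/dθ( z' / sqrt(256 + z'^2) ) = 0,
so z' is constant. Integrating once:
    z(θ) = a θ + b,
a helix on the cylinder (a straight line when the cylinder is unrolled). The constants a, b are determined by the endpoint conditions.
With endpoint conditions z(0) = -2 and z(π/4) = 15: from z(0) = b we get b = -2, and a·π/4 + -2 = 15 gives a = 68/π, so
    z(θ) = (68/π) θ − 2.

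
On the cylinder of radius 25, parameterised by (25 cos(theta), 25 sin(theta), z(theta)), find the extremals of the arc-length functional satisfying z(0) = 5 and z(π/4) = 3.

Parameterise the cylinder of radius R = 25 as
    r(θ) = (25 cos θ, 25 sin θ, z(θ)).
The arc-length element is
    ds = sqrt(625 + (dz/dθ)^2) dθ,
so the Lagrangian is L = sqrt(625 + z'^2).
L depends on z' only, not on z or θ, so ∂L/∂z = 0 and
    ∂L/∂z' = z' / sqrt(625 + z'^2).
The Euler-Lagrange equation gives
    d/dθ( z' / sqrt(625 + z'^2) ) = 0,
so z' is constant. Integrating once:
    z(θ) = a θ + b,
a helix on the cylinder (a straight line when the cylinder is unrolled). The constants a, b are determined by the endpoint conditions.
With endpoint conditions z(0) = 5 and z(π/4) = 3: from z(0) = b we get b = 5, and a·π/4 + 5 = 3 gives a = -8/π, so
    z(θ) = (-8/π) θ + 5.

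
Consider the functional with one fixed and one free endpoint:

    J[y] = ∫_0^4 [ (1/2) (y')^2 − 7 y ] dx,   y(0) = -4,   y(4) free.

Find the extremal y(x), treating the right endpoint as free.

The Lagrangian L = (1/2) (y')^2 − 7 y gives
    ∂L/∂y = −7,   ∂L/∂y' = y'.
Euler-Lagrange: d/dx(y') − (−7) = 0, i.e. y'' + 7 = 0, so
    y(x) = −(7/2) x^2 + C1 x + C2.
Fixed left endpoint y(0) = -4 ⇒ C2 = -4.
The right endpoint x = 4 is free, so the natural (transversality) condition is ∂L/∂y' |_{x=4} = 0, i.e. y'(4) = 0.
Compute y'(x) = −7 x + C1, so y'(4) = −28 + C1 = 0 ⇒ C1 = 28.
Therefore the extremal is
    y(x) = −(7/2) x^2 + 28 x − 4.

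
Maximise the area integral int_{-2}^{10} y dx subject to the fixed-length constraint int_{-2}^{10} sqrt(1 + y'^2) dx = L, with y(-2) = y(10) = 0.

Set up the augmented Lagrangian using a multiplier λ for the length constraint:
    F(y, y') = y − λ sqrt(1 + y'^2).
F has no explicit x dependence, so the Beltrami identity yields a first integral
    F − y' ∂F/∂y' = C.
Compute ∂F/∂y' = −λ y' / sqrt(1 + y'^2). Then
    y − λ sqrt(1 + y'^2) + λ y'^2 / sqrt(1 + y'^2) = C
    ⇒  y − λ / sqrt(1 + y'^2) = C.
Solving for y' and integrating gives
    (x − a)^2 + (y − b)^2 = λ^2,
a circular arc of radius λ. The constants a, b are determined by the endpoint conditions y(-2) = y(10) = 0, and λ is fixed implicitly by the length constraint
    ∫_{-2}^{10} sqrt(1 + y'^2) dx = L.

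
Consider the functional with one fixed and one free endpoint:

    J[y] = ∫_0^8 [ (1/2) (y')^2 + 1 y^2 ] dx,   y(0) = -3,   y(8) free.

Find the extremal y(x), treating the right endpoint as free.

The Lagrangian L = (1/2) (y')^2 + 1 y^2 gives
    ∂L/∂y = 2 y,   ∂L/∂y' = y'.
Euler-Lagrange: y'' − 2 y = 0.
With k = sqrt(2), the general solution is
    y(x) = A cosh(sqrt(2) x) + B sinh(sqrt(2) x).
Fixed left endpoint y(0) = -3 ⇒ A = -3.
The right endpoint x = 8 is free, so the natural (transversality) condition is ∂L/∂y' |_{x=8} = 0, i.e. y'(8) = 0.
Compute y'(x) = A k sinh(k x) + B k cosh(k x), so
    y'(8) = A k sinh(k·8) + B k cosh(k·8) = 0
    ⇒ B = −A tanh(k·8) = 3 tanh(sqrt(2)·8).
Therefore the extremal is
    y(x) = −3 cosh(sqrt(2) x) + 3 tanh(sqrt(2)·8) sinh(sqrt(2) x).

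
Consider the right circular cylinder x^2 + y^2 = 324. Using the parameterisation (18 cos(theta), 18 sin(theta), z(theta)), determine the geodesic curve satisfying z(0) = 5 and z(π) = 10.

Parameterise the cylinder of radius R = 18 as
    r(θ) = (18 cos θ, 18 sin θ, z(θ)).
The arc-length element is
    ds = sqrt(324 + (dz/dθ)^2) dθ,
so the Lagrangian is L = sqrt(324 + z'^2).
L depends on z' only, not on z or θ, so ∂L/∂z = 0 and
    ∂L/∂z' = z' / sqrt(324 + z'^2).
The Euler-Lagrange equation gives
    d/dθ( z' / sqrt(324 + z'^2) ) = 0,
so z' is constant. Integrating once:
    z(θ) = a θ + b,
a helix on the cylinder (a straight line when the cylinder is unrolled). The constants a, b are determined by the endpoint conditions.
With endpoint conditions z(0) = 5 and z(π) = 10: from z(0) = b we get b = 5, and a·π + 5 = 10 gives a = 5/π, so
    z(θ) = (5/π) θ + 5.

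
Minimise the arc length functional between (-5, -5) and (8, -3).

Arc-length functional: J[y] = ∫ sqrt(1 + (y')^2) dx.
Lagrangian L = sqrt(1 + (y')^2) has no explicit y dependence, so ∂L/∂y = 0 and the Euler-Lagrange equation gives
    d/dx( y' / sqrt(1 + (y')^2) ) = 0  ⇒  y' / sqrt(1 + (y')^2) = const.
Hence y' is constant, so y(x) is affine.
Fitting the endpoints (-5, -5) and (8, -3):
    slope m = ((-3) − (-5)) / (8 − (-5)) = 2/13,
    intercept c = (-5) − m·(-5) = -55/13.
Extremal: y(x) = (2/13) x - 55/13.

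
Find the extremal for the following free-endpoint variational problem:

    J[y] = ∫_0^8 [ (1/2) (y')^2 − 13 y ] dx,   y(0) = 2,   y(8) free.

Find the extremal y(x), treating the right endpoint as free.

The Lagrangian L = (1/2) (y')^2 − 13 y gives
    ∂L/∂y = −13,   ∂L/∂y' = y'.
Euler-Lagrange: d/dx(y') − (−13) = 0, i.e. y'' + 13 = 0, so
    y(x) = −(13/2) x^2 + C1 x + C2.
Fixed left endpoint y(0) = 2 ⇒ C2 = 2.
The right endpoint x = 8 is free, so the natural (transversality) condition is ∂L/∂y' |_{x=8} = 0, i.e. y'(8) = 0.
Compute y'(x) = −13 x + C1, so y'(8) = −104 + C1 = 0 ⇒ C1 = 104.
Therefore the extremal is
    y(x) = −(13/2) x^2 + 104 x + 2.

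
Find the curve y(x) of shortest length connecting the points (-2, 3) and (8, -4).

Arc-length functional: J[y] = ∫ sqrt(1 + (y')^2) dx.
Lagrangian L = sqrt(1 + (y')^2) has no explicit y dependence, so ∂L/∂y = 0 and the Euler-Lagrange equation gives
    d/dx( y' / sqrt(1 + (y')^2) ) = 0  ⇒  y' / sqrt(1 + (y')^2) = const.
Hence y' is constant, so y(x) is affine.
Fitting the endpoints (-2, 3) and (8, -4):
    slope m = ((-4) − 3) / (8 − (-2)) = -7/10,
    intercept c = 3 − m·(-2) = 8/5.
Extremal: y(x) = (-7/10) x + 8/5.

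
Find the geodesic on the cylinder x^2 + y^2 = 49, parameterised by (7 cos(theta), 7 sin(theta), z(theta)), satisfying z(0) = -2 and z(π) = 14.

Parameterise the cylinder of radius R = 7 as
    r(θ) = (7 cos θ, 7 sin θ, z(θ)).
The arc-length element is
    ds = sqrt(49 + (dz/dθ)^2) dθ,
so the Lagrangian is L = sqrt(49 + z'^2).
L depends on z' only, not on z or θ, so ∂L/∂z = 0 and
    ∂L/∂z' = z' / sqrt(49 + z'^2).
The Euler-Lagrange equation gives
    d/dθ( z' / sqrt(49 + z'^2) ) = 0,
so z' is constant. Integrating once:
    z(θ) = a θ + b,
a helix on the cylinder (a straight line when the cylinder is unrolled). The constants a, b are determined by the endpoint conditions.
With endpoint conditions z(0) = -2 and z(π) = 14: from z(0) = b we get b = -2, and a·π + -2 = 14 gives a = 16/π, so
    z(θ) = (16/π) θ − 2.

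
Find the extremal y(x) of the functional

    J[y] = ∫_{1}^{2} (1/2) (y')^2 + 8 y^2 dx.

The Lagrangian is L = (1/2) (y')^2 + 8 y^2.
Compute ∂L/∂y = 16y, ∂L/∂y' = y'.
The Euler-Lagrange equation d/dx(∂L/∂y') − ∂L/∂y = 0 reduces to
    y'' − 16 y = 0.
Its general solution is
    y(x) = A e^(4x) + B e^(−4x),
with A, B fixed by the endpoint conditions.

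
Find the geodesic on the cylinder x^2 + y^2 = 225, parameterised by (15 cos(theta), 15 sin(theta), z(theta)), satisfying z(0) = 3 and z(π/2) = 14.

Parameterise the cylinder of radius R = 15 as
    r(θ) = (15 cos θ, 15 sin θ, z(θ)).
The arc-length element is
    ds = sqrt(225 + (dz/dθ)^2) dθ,
so the Lagrangian is L = sqrt(225 + z'^2).
L depends on z' only, not on z or θ, so ∂L/∂z = 0 and
    ∂L/∂z' = z' / sqrt(225 + z'^2).
The Euler-Lagrange equation gives
    d/dθ( z' / sqrt(225 + z'^2) ) = 0,
so z' is constant. Integrating once:
    z(θ) = a θ + b,
a helix on the cylinder (a straight line when the cylinder is unrolled). The constants a, b are determined by the endpoint conditions.
With endpoint conditions z(0) = 3 and z(π/2) = 14: from z(0) = b we get b = 3, and a·π/2 + 3 = 14 gives a = 22/π, so
    z(θ) = (22/π) θ + 3.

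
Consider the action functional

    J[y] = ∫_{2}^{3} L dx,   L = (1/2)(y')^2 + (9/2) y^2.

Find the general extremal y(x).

The Lagrangian is L = (1/2)(y')^2 + (9/2) y^2.
∂L/∂y = 9y.
∂L/∂y' = y'.
The Euler-Lagrange equation d/dx(∂L/∂y') − ∂L/∂y = 0 becomes:
    y'' - 9 y = 0
General solution: y(x) = A e^(3x) + B e^(-3x), where A and B are arbitrary constants fixed by the endpoint conditions.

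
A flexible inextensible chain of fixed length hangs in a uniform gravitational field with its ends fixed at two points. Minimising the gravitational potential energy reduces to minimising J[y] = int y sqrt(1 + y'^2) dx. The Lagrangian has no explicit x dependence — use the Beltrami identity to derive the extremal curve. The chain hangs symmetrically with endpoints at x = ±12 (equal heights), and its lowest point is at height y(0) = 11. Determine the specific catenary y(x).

The Lagrangian L(y, y') = y sqrt(1 + y'^2) has no explicit x dependence, so the Beltrami identity applies:
    L − y' ∂L/∂y' = C.
Compute ∂L/∂y' = y · y' / sqrt(1 + y'^2). Then
    L − y' ∂L/∂y'
    = y sqrt(1 + y'^2) − y · y'^2 / sqrt(1 + y'^2)
    = y (1 + y'^2 − y'^2) / sqrt(1 + y'^2)
    = y / sqrt(1 + y'^2) = C.
Squaring gives y^2 = C^2 (1 + y'^2), i.e.
    y'^2 = y^2 / C^2 − 1.
Separating variables,
    dy / sqrt(y^2 − C^2) = dx / C,
and integrating gives arccosh(y / C) = (x − a)/C, so
    y(x) = C cosh((x − a)/C),
the catenary. The constants C and a are fixed by the two endpoint conditions (and, for the hanging-chain problem, the length constraint selects C).
Now fit the given data. The endpoints x = ±12 are symmetric at equal height, so the catenary is even about its minimum: a = 0 and y(x) = C cosh(x/C). The lowest point is y(0) = C cosh(0) = C, and we are told y(0) = 11, so C = 11. Therefore
    y(x) = 11 cosh(x/11),
and at the endpoints
    y(±12) = 11 cosh(12/11).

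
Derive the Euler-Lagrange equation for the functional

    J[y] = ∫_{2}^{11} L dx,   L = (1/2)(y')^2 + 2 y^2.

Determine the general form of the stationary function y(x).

The Lagrangian is L = (1/2)(y')^2 + 2 y^2.
∂L/∂y = 4y.
∂L/∂y' = y'.
The Euler-Lagrange equation d/dx(∂L/∂y') − ∂L/∂y = 0 becomes:
    y'' - 4 y = 0
General solution: y(x) = A e^(2x) + B e^(-2x), where A and B are arbitrary constants fixed by the endpoint conditions.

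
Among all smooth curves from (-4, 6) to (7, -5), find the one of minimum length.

Arc-length functional: J[y] = ∫ sqrt(1 + (y')^2) dx.
Lagrangian L = sqrt(1 + (y')^2) has no explicit y dependence, so ∂L/∂y = 0 and the Euler-Lagrange equation gives
    d/dx( y' / sqrt(1 + (y')^2) ) = 0  ⇒  y' / sqrt(1 + (y')^2) = const.
Hence y' is constant, so y(x) is affine.
Fitting the endpoints (-4, 6) and (7, -5):
    slope m = ((-5) − 6) / (7 − (-4)) = -1,
    intercept c = 6 − m·(-4) = 2.
Extremal: y(x) = -x + 2.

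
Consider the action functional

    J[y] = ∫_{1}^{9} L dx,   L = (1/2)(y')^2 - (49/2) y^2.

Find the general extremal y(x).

The Lagrangian is L = (1/2)(y')^2 - (49/2) y^2.
∂L/∂y = -49y.
∂L/∂y' = y'.
The Euler-Lagrange equation d/dx(∂L/∂y') − ∂L/∂y = 0 becomes:
    y'' + 49 y = 0
General solution: y(x) = A sin(7x) + B cos(7x), where A and B are arbitrary constants fixed by the endpoint conditions.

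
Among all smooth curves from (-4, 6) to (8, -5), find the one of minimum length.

Arc-length functional: J[y] = ∫ sqrt(1 + (y')^2) dx.
Lagrangian L = sqrt(1 + (y')^2) has no explicit y dependence, so ∂L/∂y = 0 and the Euler-Lagrange equation gives
    d/dx( y' / sqrt(1 + (y')^2) ) = 0  ⇒  y' / sqrt(1 + (y')^2) = const.
Hence y' is constant, so y(x) is affine.
Fitting the endpoints (-4, 6) and (8, -5):
    slope m = ((-5) − 6) / (8 − (-4)) = -11/12,
    intercept c = 6 − m·(-4) = 7/3.
Extremal: y(x) = (-11/12) x + 7/3.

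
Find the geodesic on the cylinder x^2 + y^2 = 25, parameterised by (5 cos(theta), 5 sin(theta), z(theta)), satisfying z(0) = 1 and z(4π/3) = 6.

Parameterise the cylinder of radius R = 5 as
    r(θ) = (5 cos θ, 5 sin θ, z(θ)).
The arc-length element is
    ds = sqrt(25 + (dz/dθ)^2) dθ,
so the Lagrangian is L = sqrt(25 + z'^2).
L depends on z' only, not on z or θ, so ∂L/∂z = 0 and
    ∂L/∂z' = z' / sqrt(25 + z'^2).
The Euler-Lagrange equation gives
    d/dθ( z' / sqrt(25 + z'^2) ) = 0,
so z' is constant. Integrating once:
    z(θ) = a θ + b,
a helix on the cylinder (a straight line when the cylinder is unrolled). The constants a, b are determined by the endpoint conditions.
With endpoint conditions z(0) = 1 and z(4π/3) = 6: from z(0) = b we get b = 1, and a·4π/3 + 1 = 6 gives a = 15/(4π), so
    z(θ) = (15/(4π)) θ + 1.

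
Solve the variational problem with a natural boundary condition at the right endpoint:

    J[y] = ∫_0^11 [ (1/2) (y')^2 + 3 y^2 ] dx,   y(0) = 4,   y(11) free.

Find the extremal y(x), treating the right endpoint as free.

The Lagrangian L = (1/2) (y')^2 + 3 y^2 gives
    ∂L/∂y = 6 y,   ∂L/∂y' = y'.
Euler-Lagrange: y'' − 6 y = 0.
With k = sqrt(6), the general solution is
    y(x) = A cosh(sqrt(6) x) + B sinh(sqrt(6) x).
Fixed left endpoint y(0) = 4 ⇒ A = 4.
The right endpoint x = 11 is free, so the natural (transversality) condition is ∂L/∂y' |_{x=11} = 0, i.e. y'(11) = 0.
Compute y'(x) = A k sinh(k x) + B k cosh(k x), so
    y'(11) = A k sinh(k·11) + B k cosh(k·11) = 0
    ⇒ B = −A tanh(k·11) = − 4 tanh(sqrt(6)·11).
Therefore the extremal is
    y(x) = 4 cosh(sqrt(6) x) − 4 tanh(sqrt(6)·11) sinh(sqrt(6) x).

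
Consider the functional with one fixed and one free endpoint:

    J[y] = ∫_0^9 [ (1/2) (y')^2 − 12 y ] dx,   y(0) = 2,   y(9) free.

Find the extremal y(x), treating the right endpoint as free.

The Lagrangian L = (1/2) (y')^2 − 12 y gives
    ∂L/∂y = −12,   ∂L/∂y' = y'.
Euler-Lagrange: d/dx(y') − (−12) = 0, i.e. y'' + 12 = 0, so
    y(x) = −(12/2) x^2 + C1 x + C2.
Fixed left endpoint y(0) = 2 ⇒ C2 = 2.
The right endpoint x = 9 is free, so the natural (transversality) condition is ∂L/∂y' |_{x=9} = 0, i.e. y'(9) = 0.
Compute y'(x) = −12 x + C1, so y'(9) = −108 + C1 = 0 ⇒ C1 = 108.
Therefore the extremal is
    y(x) = −6 x^2 + 108 x + 2.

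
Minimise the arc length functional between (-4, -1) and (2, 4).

Arc-length functional: J[y] = ∫ sqrt(1 + (y')^2) dx.
Lagrangian L = sqrt(1 + (y')^2) has no explicit y dependence, so ∂L/∂y = 0 and the Euler-Lagrange equation gives
    d/dx( y' / sqrt(1 + (y')^2) ) = 0  ⇒  y' / sqrt(1 + (y')^2) = const.
Hence y' is constant, so y(x) is affine.
Fitting the endpoints (-4, -1) and (2, 4):
    slope m = (4 − (-1)) / (2 − (-4)) = 5/6,
    intercept c = (-1) − m·(-4) = 7/3.
Extremal: y(x) = (5/6) x + 7/3.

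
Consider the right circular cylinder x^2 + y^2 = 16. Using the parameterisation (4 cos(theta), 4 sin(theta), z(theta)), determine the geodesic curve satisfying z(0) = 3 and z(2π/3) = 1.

Parameterise the cylinder of radius R = 4 as
    r(θ) = (4 cos θ, 4 sin θ, z(θ)).
The arc-length element is
    ds = sqrt(16 + (dz/dθ)^2) dθ,
so the Lagrangian is L = sqrt(16 + z'^2).
L depends on z' only, not on z or θ, so ∂L/∂z = 0 and
    ∂L/∂z' = z' / sqrt(16 + z'^2).
The Euler-Lagrange equation gives
    d/dθ( z' / sqrt(16 + z'^2) ) = 0,
so z' is constant. Integrating once:
    z(θ) = a θ + b,
a helix on the cylinder (a straight line when the cylinder is unrolled). The constants a, b are determined by the endpoint conditions.
With endpoint conditions z(0) = 3 and z(2π/3) = 1: from z(0) = b we get b = 3, and a·2π/3 + 3 = 1 gives a = -3/π, so
    z(θ) = (-3/π) θ + 3.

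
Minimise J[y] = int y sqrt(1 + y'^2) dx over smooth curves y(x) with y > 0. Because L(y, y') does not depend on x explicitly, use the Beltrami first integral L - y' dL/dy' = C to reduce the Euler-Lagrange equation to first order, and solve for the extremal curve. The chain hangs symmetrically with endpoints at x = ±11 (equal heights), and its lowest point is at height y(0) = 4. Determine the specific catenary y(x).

The Lagrangian L(y, y') = y sqrt(1 + y'^2) has no explicit x dependence, so the Beltrami identity applies:
    L − y' ∂L/∂y' = C.
Compute ∂L/∂y' = y · y' / sqrt(1 + y'^2). Then
    L − y' ∂L/∂y'
    = y sqrt(1 + y'^2) − y · y'^2 / sqrt(1 + y'^2)
    = y (1 + y'^2 − y'^2) / sqrt(1 + y'^2)
    = y / sqrt(1 + y'^2) = C.
Squaring gives y^2 = C^2 (1 + y'^2), i.e.
    y'^2 = y^2 / C^2 − 1.
Separating variables,
    dy / sqrt(y^2 − C^2) = dx / C,
and integrating gives arccosh(y / C) = (x − a)/C, so
    y(x) = C cosh((x − a)/C),
the catenary. The constants C and a are fixed by the two endpoint conditions (and, for the hanging-chain problem, the length constraint selects C).
Now fit the given data. The endpoints x = ±11 are symmetric at equal height, so the catenary is even about its minimum: a = 0 and y(x) = C cosh(x/C). The lowest point is y(0) = C cosh(0) = C, and we are told y(0) = 4, so C = 4. Therefore
    y(x) = 4 cosh(x/4),
and at the endpoints
    y(±11) = 4 cosh(11/4).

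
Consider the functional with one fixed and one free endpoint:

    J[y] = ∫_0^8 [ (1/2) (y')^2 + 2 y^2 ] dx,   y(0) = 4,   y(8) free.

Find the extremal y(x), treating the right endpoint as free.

The Lagrangian L = (1/2) (y')^2 + 2 y^2 gives
    ∂L/∂y = 4 y,   ∂L/∂y' = y'.
Euler-Lagrange: y'' − 4 y = 0.
With k = 2, the general solution is
    y(x) = A cosh(2 x) + B sinh(2 x).
Fixed left endpoint y(0) = 4 ⇒ A = 4.
The right endpoint x = 8 is free, so the natural (transversality) condition is ∂L/∂y' |_{x=8} = 0, i.e. y'(8) = 0.
Compute y'(x) = A k sinh(k x) + B k cosh(k x), so
    y'(8) = A k sinh(k·8) + B k cosh(k·8) = 0
    ⇒ B = −A tanh(k·8) = − 4 tanh(2·8).
Therefore the extremal is
    y(x) = 4 cosh(2 x) − 4 tanh(2·8) sinh(2 x).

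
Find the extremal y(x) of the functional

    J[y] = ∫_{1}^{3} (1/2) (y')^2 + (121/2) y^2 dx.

The Lagrangian is L = (1/2) (y')^2 + (121/2) y^2.
Compute ∂L/∂y = 121y, ∂L/∂y' = y'.
The Euler-Lagrange equation d/dx(∂L/∂y') − ∂L/∂y = 0 reduces to
    y'' − 121 y = 0.
Its general solution is
    y(x) = A e^(11x) + B e^(−11x),
with A, B fixed by the endpoint conditions.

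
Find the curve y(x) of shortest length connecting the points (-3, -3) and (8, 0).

Arc-length functional: J[y] = ∫ sqrt(1 + (y')^2) dx.
Lagrangian L = sqrt(1 + (y')^2) has no explicit y dependence, so ∂L/∂y = 0 and the Euler-Lagrange equation gives
    d/dx( y' / sqrt(1 + (y')^2) ) = 0  ⇒  y' / sqrt(1 + (y')^2) = const.
Hence y' is constant, so y(x) is affine.
Fitting the endpoints (-3, -3) and (8, 0):
    slope m = (0 − (-3)) / (8 − (-3)) = 3/11,
    intercept c = (-3) − m·(-3) = -24/11.
Extremal: y(x) = (3/11) x - 24/11.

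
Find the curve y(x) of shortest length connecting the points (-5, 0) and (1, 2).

Arc-length functional: J[y] = ∫ sqrt(1 + (y')^2) dx.
Lagrangian L = sqrt(1 + (y')^2) has no explicit y dependence, so ∂L/∂y = 0 and the Euler-Lagrange equation gives
    d/dx( y' / sqrt(1 + (y')^2) ) = 0  ⇒  y' / sqrt(1 + (y')^2) = const.
Hence y' is constant, so y(x) is affine.
Fitting the endpoints (-5, 0) and (1, 2):
    slope m = (2 − 0) / (1 − (-5)) = 1/3,
    intercept c = 0 − m·(-5) = 5/3.
Extremal: y(x) = (1/3) x + 5/3.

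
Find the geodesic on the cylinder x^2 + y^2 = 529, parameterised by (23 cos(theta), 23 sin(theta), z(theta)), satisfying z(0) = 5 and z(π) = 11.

Parameterise the cylinder of radius R = 23 as
    r(θ) = (23 cos θ, 23 sin θ, z(θ)).
The arc-length element is
    ds = sqrt(529 + (dz/dθ)^2) dθ,
so the Lagrangian is L = sqrt(529 + z'^2).
L depends on z' only, not on z or θ, so ∂L/∂z = 0 and
    ∂L/∂z' = z' / sqrt(529 + z'^2).
The Euler-Lagrange equation gives
    d/dθ( z' / sqrt(529 + z'^2) ) = 0,
so z' is constant. Integrating once:
    z(θ) = a θ + b,
a helix on the cylinder (a straight line when the cylinder is unrolled). The constants a, b are determined by the endpoint conditions.
With endpoint conditions z(0) = 5 and z(π) = 11: from z(0) = b we get b = 5, and a·π + 5 = 11 gives a = 6/π, so
    z(θ) = (6/π) θ + 5.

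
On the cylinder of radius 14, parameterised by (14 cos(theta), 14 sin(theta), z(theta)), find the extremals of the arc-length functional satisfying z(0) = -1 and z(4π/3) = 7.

Parameterise the cylinder of radius R = 14 as
    r(θ) = (14 cos θ, 14 sin θ, z(θ)).
The arc-length element is
    ds = sqrt(196 + (dz/dθ)^2) dθ,
so the Lagrangian is L = sqrt(196 + z'^2).
L depends on z' only, not on z or θ, so ∂L/∂z = 0 and
    ∂L/∂z' = z' / sqrt(196 + z'^2).
The Euler-Lagrange equation gives
    d/dθ( z' / sqrt(196 + z'^2) ) = 0,
so z' is constant. Integrating once:
    z(θ) = a θ + b,
a helix on the cylinder (a straight line when the cylinder is unrolled). The constants a, b are determined by the endpoint conditions.
With endpoint conditions z(0) = -1 and z(4π/3) = 7: from z(0) = b we get b = -1, and a·4π/3 + -1 = 7 gives a = 6/π, so
    z(θ) = (6/π) θ − 1.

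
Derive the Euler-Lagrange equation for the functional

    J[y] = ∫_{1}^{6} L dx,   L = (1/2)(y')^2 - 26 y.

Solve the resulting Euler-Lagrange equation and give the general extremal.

The Lagrangian is L = (1/2)(y')^2 - 26 y.
∂L/∂y = -26.
∂L/∂y' = y'.
The Euler-Lagrange equation d/dx(∂L/∂y') − ∂L/∂y = 0 becomes:
    y'' + 26 = 0
General solution: y(x) = -13 x^2 + A x + B, where A and B are arbitrary constants fixed by the endpoint conditions.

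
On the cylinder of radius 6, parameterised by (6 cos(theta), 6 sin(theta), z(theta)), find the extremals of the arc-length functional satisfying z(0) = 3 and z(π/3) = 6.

Parameterise the cylinder of radius R = 6 as
    r(θ) = (6 cos θ, 6 sin θ, z(θ)).
The arc-length element is
    ds = sqrt(36 + (dz/dθ)^2) dθ,
so the Lagrangian is L = sqrt(36 + z'^2).
L depends on z' only, not on z or θ, so ∂L/∂z = 0 and
    ∂L/∂z' = z' / sqrt(36 + z'^2).
The Euler-Lagrange equation gives
    d/dθ( z' / sqrt(36 + z'^2) ) = 0,
so z' is constant. Integrating once:
    z(θ) = a θ + b,
a helix on the cylinder (a straight line when the cylinder is unrolled). The constants a, b are determined by the endpoint conditions.
With endpoint conditions z(0) = 3 and z(π/3) = 6: from z(0) = b we get b = 3, and a·π/3 + 3 = 6 gives a = 9/π, so
    z(θ) = (9/π) θ + 3.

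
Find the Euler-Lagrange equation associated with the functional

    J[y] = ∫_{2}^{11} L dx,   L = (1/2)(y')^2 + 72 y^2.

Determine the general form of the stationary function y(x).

The Lagrangian is L = (1/2)(y')^2 + 72 y^2.
∂L/∂y = 144y.
∂L/∂y' = y'.
The Euler-Lagrange equation d/dx(∂L/∂y') − ∂L/∂y = 0 becomes:
    y'' - 144 y = 0
General solution: y(x) = A e^(12x) + B e^(-12x), where A and B are arbitrary constants fixed by the endpoint conditions.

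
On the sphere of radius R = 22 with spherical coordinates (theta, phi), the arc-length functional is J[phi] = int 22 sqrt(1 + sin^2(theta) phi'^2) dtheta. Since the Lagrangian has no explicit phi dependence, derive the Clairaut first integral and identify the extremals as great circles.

On the sphere of radius R = 22 with spherical coordinates (θ, φ), the induced metric is
    ds^2 = 484(dθ^2 + sin^2(θ) dφ^2).
Parameterise by θ; the arc-length functional is
    J[φ] = ∫ 22 sqrt(1 + sin^2(θ) (dφ/dθ)^2) dθ,
so L = 22 sqrt(1 + sin^2(θ) φ'^2). Compute
    ∂L/∂φ = 0  (L has no explicit φ dependence),
    ∂L/∂φ' = 22 sin^2(θ) φ' / sqrt(1 + sin^2(θ) φ'^2).
Since ∂L/∂φ = 0, the Euler-Lagrange equation
    d/dθ(∂L/∂φ') − ∂L/∂φ = 0
reduces to d/dθ(∂L/∂φ') = 0, i.e. the momentum conjugate to φ is conserved:
    22 sin^2(θ) φ' / sqrt(1 + sin^2(θ) φ'^2) = C.
The overall factor of 22 is constant, so dividing through gives Clairaut's relation sin^2(θ) φ' / sqrt(1 + sin^2(θ) φ'^2) = C' (with C' = C/22). Solving for φ' and integrating gives the great-circle family
    cot(θ) = A cos(φ − φ_0),
i.e. the intersection of the sphere with a plane through the origin. The two constants A and φ_0 (equivalently C and one phase) are fixed by the two endpoint conditions.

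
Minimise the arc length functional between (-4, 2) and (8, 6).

Arc-length functional: J[y] = ∫ sqrt(1 + (y')^2) dx.
Lagrangian L = sqrt(1 + (y')^2) has no explicit y dependence, so ∂L/∂y = 0 and the Euler-Lagrange equation gives
    d/dx( y' / sqrt(1 + (y')^2) ) = 0  ⇒  y' / sqrt(1 + (y')^2) = const.
Hence y' is constant, so y(x) is affine.
Fitting the endpoints (-4, 2) and (8, 6):
    slope m = (6 − 2) / (8 − (-4)) = 1/3,
    intercept c = 2 − m·(-4) = 10/3.
Extremal: y(x) = (1/3) x + 10/3.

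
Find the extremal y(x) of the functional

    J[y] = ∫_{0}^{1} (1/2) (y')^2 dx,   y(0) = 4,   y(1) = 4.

The Lagrangian is L = (1/2) (y')^2.
Compute ∂L/∂y = 0, ∂L/∂y' = y'.
The Euler-Lagrange equation d/dx(∂L/∂y') − ∂L/∂y = 0 reduces to
    y'' = 0.
Its general solution is
    y(x) = A x + B,
with A, B fixed by the endpoint conditions.
Applying the endpoint conditions y(0) = 4 and y(1) = 4: solve A·0 + B = 4 and A·1 + B = 4. Subtracting gives A(1 − 0) = 4 − 4, so A = 0, and B = 4 − A·0 = 4. Therefore
    y(x) = 4.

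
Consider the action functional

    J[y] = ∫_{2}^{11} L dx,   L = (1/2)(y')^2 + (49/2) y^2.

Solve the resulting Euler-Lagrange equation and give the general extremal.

The Lagrangian is L = (1/2)(y')^2 + (49/2) y^2.
∂L/∂y = 49y.
∂L/∂y' = y'.
The Euler-Lagrange equation d/dx(∂L/∂y') − ∂L/∂y = 0 becomes:
    y'' - 49 y = 0
General solution: y(x) = A e^(7x) + B e^(-7x), where A and B are arbitrary constants fixed by the endpoint conditions.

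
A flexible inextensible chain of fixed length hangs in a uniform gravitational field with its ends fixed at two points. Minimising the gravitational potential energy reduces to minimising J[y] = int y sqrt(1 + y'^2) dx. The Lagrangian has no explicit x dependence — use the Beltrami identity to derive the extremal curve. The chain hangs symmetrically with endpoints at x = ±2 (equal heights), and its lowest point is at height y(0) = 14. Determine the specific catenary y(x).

The Lagrangian L(y, y') = y sqrt(1 + y'^2) has no explicit x dependence, so the Beltrami identity applies:
    L − y' ∂L/∂y' = C.
Compute ∂L/∂y' = y · y' / sqrt(1 + y'^2). Then
    L − y' ∂L/∂y'
    = y sqrt(1 + y'^2) − y · y'^2 / sqrt(1 + y'^2)
    = y (1 + y'^2 − y'^2) / sqrt(1 + y'^2)
    = y / sqrt(1 + y'^2) = C.
Squaring gives y^2 = C^2 (1 + y'^2), i.e.
    y'^2 = y^2 / C^2 − 1.
Separating variables,
    dy / sqrt(y^2 − C^2) = dx / C,
and integrating gives arccosh(y / C) = (x − a)/C, so
    y(x) = C cosh((x − a)/C),
the catenary. The constants C and a are fixed by the two endpoint conditions (and, for the hanging-chain problem, the length constraint selects C).
Now fit the given data. The endpoints x = ±2 are symmetric at equal height, so the catenary is even about its minimum: a = 0 and y(x) = C cosh(x/C). The lowest point is y(0) = C cosh(0) = C, and we are told y(0) = 14, so C = 14. Therefore
    y(x) = 14 cosh(x/14),
and at the endpoints
    y(±2) = 14 cosh(2/14).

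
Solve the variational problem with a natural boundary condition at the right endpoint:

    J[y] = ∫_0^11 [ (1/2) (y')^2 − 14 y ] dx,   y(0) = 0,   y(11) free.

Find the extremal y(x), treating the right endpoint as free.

The Lagrangian L = (1/2) (y')^2 − 14 y gives
    ∂L/∂y = −14,   ∂L/∂y' = y'.
Euler-Lagrange: d/dx(y') − (−14) = 0, i.e. y'' + 14 = 0, so
    y(x) = −(14/2) x^2 + C1 x + C2.
Fixed left endpoint y(0) = 0 ⇒ C2 = 0.
The right endpoint x = 11 is free, so the natural (transversality) condition is ∂L/∂y' |_{x=11} = 0, i.e. y'(11) = 0.
Compute y'(x) = −14 x + C1, so y'(11) = −154 + C1 = 0 ⇒ C1 = 154.
Therefore the extremal is
    y(x) = −7 x^2 + 154 x.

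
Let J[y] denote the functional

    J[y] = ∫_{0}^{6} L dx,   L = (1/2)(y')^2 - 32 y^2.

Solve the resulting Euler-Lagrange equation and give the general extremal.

The Lagrangian is L = (1/2)(y')^2 - 32 y^2.
∂L/∂y = -64y.
∂L/∂y' = y'.
The Euler-Lagrange equation d/dx(∂L/∂y') − ∂L/∂y = 0 becomes:
    y'' + 64 y = 0
General solution: y(x) = A sin(8x) + B cos(8x), where A and B are arbitrary constants fixed by the endpoint conditions.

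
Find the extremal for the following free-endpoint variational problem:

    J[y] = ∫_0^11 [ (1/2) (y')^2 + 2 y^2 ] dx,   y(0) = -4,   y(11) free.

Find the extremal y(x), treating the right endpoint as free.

The Lagrangian L = (1/2) (y')^2 + 2 y^2 gives
    ∂L/∂y = 4 y,   ∂L/∂y' = y'.
Euler-Lagrange: y'' − 4 y = 0.
With k = 2, the general solution is
    y(x) = A cosh(2 x) + B sinh(2 x).
Fixed left endpoint y(0) = -4 ⇒ A = -4.
The right endpoint x = 11 is free, so the natural (transversality) condition is ∂L/∂y' |_{x=11} = 0, i.e. y'(11) = 0.
Compute y'(x) = A k sinh(k x) + B k cosh(k x), so
    y'(11) = A k sinh(k·11) + B k cosh(k·11) = 0
    ⇒ B = −A tanh(k·11) = 4 tanh(2·11).
Therefore the extremal is
    y(x) = −4 cosh(2 x) + 4 tanh(2·11) sinh(2 x).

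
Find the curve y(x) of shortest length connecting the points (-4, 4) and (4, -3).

Arc-length functional: J[y] = ∫ sqrt(1 + (y')^2) dx.
Lagrangian L = sqrt(1 + (y')^2) has no explicit y dependence, so ∂L/∂y = 0 and the Euler-Lagrange equation gives
    d/dx( y' / sqrt(1 + (y')^2) ) = 0  ⇒  y' / sqrt(1 + (y')^2) = const.
Hence y' is constant, so y(x) is affine.
Fitting the endpoints (-4, 4) and (4, -3):
    slope m = ((-3) − 4) / (4 − (-4)) = -7/8,
    intercept c = 4 − m·(-4) = 1/2.
Extremal: y(x) = (-7/8) x + 1/2.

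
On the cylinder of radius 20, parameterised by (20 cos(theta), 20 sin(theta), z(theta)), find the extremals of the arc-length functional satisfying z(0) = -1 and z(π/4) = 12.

Parameterise the cylinder of radius R = 20 as
    r(θ) = (20 cos θ, 20 sin θ, z(θ)).
The arc-length element is
    ds = sqrt(400 + (dz/dθ)^2) dθ,
so the Lagrangian is L = sqrt(400 + z'^2).
L depends on z' only, not on z or θ, so ∂L/∂z = 0 and
    ∂L/∂z' = z' / sqrt(400 + z'^2).
The Euler-Lagrange equation gives
    d/dθ( z' / sqrt(400 + z'^2) ) = 0,
so z' is constant. Integrating once:
    z(θ) = a θ + b,
a helix on the cylinder (a straight line when the cylinder is unrolled). The constants a, b are determined by the endpoint conditions.
With endpoint conditions z(0) = -1 and z(π/4) = 12: from z(0) = b we get b = -1, and a·π/4 + -1 = 12 gives a = 52/π, so
    z(θ) = (52/π) θ − 1.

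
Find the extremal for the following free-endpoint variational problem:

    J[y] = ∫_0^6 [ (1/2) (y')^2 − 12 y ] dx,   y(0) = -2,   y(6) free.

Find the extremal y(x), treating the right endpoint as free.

The Lagrangian L = (1/2) (y')^2 − 12 y gives
    ∂L/∂y = −12,   ∂L/∂y' = y'.
Euler-Lagrange: d/dx(y') − (−12) = 0, i.e. y'' + 12 = 0, so
    y(x) = −(12/2) x^2 + C1 x + C2.
Fixed left endpoint y(0) = -2 ⇒ C2 = -2.
The right endpoint x = 6 is free, so the natural (transversality) condition is ∂L/∂y' |_{x=6} = 0, i.e. y'(6) = 0.
Compute y'(x) = −12 x + C1, so y'(6) = −72 + C1 = 0 ⇒ C1 = 72.
Therefore the extremal is
    y(x) = −6 x^2 + 72 x − 2.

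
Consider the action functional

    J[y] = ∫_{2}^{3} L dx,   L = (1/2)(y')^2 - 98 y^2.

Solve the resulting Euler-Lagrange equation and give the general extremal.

The Lagrangian is L = (1/2)(y')^2 - 98 y^2.
∂L/∂y = -196y.
∂L/∂y' = y'.
The Euler-Lagrange equation d/dx(∂L/∂y') − ∂L/∂y = 0 becomes:
    y'' + 196 y = 0
General solution: y(x) = A sin(14x) + B cos(14x), where A and B are arbitrary constants fixed by the endpoint conditions.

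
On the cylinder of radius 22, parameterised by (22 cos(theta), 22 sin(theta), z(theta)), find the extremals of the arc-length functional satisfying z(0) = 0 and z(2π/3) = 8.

Parameterise the cylinder of radius R = 22 as
    r(θ) = (22 cos θ, 22 sin θ, z(θ)).
The arc-length element is
    ds = sqrt(484 + (dz/dθ)^2) dθ,
so the Lagrangian is L = sqrt(484 + z'^2).
L depends on z' only, not on z or θ, so ∂L/∂z = 0 and
    ∂L/∂z' = z' / sqrt(484 + z'^2).
The Euler-Lagrange equation gives
    d/dθ( z' / sqrt(484 + z'^2) ) = 0,
so z' is constant. Integrating once:
    z(θ) = a θ + b,
a helix on the cylinder (a straight line when the cylinder is unrolled). The constants a, b are determined by the endpoint conditions.
With endpoint conditions z(0) = 0 and z(2π/3) = 8: from z(0) = b we get b = 0, and a·2π/3 + 0 = 8 gives a = 12/π, so
    z(θ) = (12/π) θ.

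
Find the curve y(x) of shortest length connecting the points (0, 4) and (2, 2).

Arc-length functional: J[y] = ∫ sqrt(1 + (y')^2) dx.
Lagrangian L = sqrt(1 + (y')^2) has no explicit y dependence, so ∂L/∂y = 0 and the Euler-Lagrange equation gives
    d/dx( y' / sqrt(1 + (y')^2) ) = 0  ⇒  y' / sqrt(1 + (y')^2) = const.
Hence y' is constant, so y(x) is affine.
Fitting the endpoints (0, 4) and (2, 2):
    slope m = (2 − 4) / (2 − 0) = -1,
    intercept c = 4 − m·0 = 4.
Extremal: y(x) = -x + 4.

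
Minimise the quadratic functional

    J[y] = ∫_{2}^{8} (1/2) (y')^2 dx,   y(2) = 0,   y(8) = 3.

The Lagrangian is L = (1/2) (y')^2.
Compute ∂L/∂y = 0, ∂L/∂y' = y'.
The Euler-Lagrange equation d/dx(∂L/∂y') − ∂L/∂y = 0 reduces to
    y'' = 0.
Its general solution is
    y(x) = A x + B,
with A, B fixed by the endpoint conditions.
Applying the endpoint conditions y(2) = 0 and y(8) = 3: solve A·2 + B = 0 and A·8 + B = 3. Subtracting gives A(8 − 2) = 3 − 0, so A = 1/2, and B = 0 − A·2 = -1. Therefore
    y(x) = (1/2) x - 1.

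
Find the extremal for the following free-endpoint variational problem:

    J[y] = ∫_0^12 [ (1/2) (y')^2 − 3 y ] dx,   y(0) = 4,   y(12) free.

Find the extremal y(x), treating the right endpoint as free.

The Lagrangian L = (1/2) (y')^2 − 3 y gives
    ∂L/∂y = −3,   ∂L/∂y' = y'.
Euler-Lagrange: d/dx(y') − (−3) = 0, i.e. y'' + 3 = 0, so
    y(x) = −(3/2) x^2 + C1 x + C2.
Fixed left endpoint y(0) = 4 ⇒ C2 = 4.
The right endpoint x = 12 is free, so the natural (transversality) condition is ∂L/∂y' |_{x=12} = 0, i.e. y'(12) = 0.
Compute y'(x) = −3 x + C1, so y'(12) = −36 + C1 = 0 ⇒ C1 = 36.
Therefore the extremal is
    y(x) = −(3/2) x^2 + 36 x + 4.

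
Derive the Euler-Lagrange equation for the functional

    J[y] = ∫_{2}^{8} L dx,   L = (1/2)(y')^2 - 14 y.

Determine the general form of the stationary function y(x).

The Lagrangian is L = (1/2)(y')^2 - 14 y.
∂L/∂y = -14.
∂L/∂y' = y'.
The Euler-Lagrange equation d/dx(∂L/∂y') − ∂L/∂y = 0 becomes:
    y'' + 14 = 0
General solution: y(x) = -7 x^2 + A x + B, where A and B are arbitrary constants fixed by the endpoint conditions.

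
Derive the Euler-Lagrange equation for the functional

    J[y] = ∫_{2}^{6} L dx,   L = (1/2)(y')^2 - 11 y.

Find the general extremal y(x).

The Lagrangian is L = (1/2)(y')^2 - 11 y.
∂L/∂y = -11.
∂L/∂y' = y'.
The Euler-Lagrange equation d/dx(∂L/∂y') − ∂L/∂y = 0 becomes:
    y'' + 11 = 0
General solution: y(x) = -(11/2) x^2 + A x + B, where A and B are arbitrary constants fixed by the endpoint conditions.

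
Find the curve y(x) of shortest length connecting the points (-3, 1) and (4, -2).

Arc-length functional: J[y] = ∫ sqrt(1 + (y')^2) dx.
Lagrangian L = sqrt(1 + (y')^2) has no explicit y dependence, so ∂L/∂y = 0 and the Euler-Lagrange equation gives
    d/dx( y' / sqrt(1 + (y')^2) ) = 0  ⇒  y' / sqrt(1 + (y')^2) = const.
Hence y' is constant, so y(x) is affine.
Fitting the endpoints (-3, 1) and (4, -2):
    slope m = ((-2) − 1) / (4 − (-3)) = -3/7,
    intercept c = 1 − m·(-3) = -2/7.
Extremal: y(x) = (-3/7) x - 2/7.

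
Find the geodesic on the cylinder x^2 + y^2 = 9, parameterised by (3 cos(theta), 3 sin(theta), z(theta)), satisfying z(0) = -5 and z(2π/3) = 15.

Parameterise the cylinder of radius R = 3 as
    r(θ) = (3 cos θ, 3 sin θ, z(θ)).
The arc-length element is
    ds = sqrt(9 + (dz/dθ)^2) dθ,
so the Lagrangian is L = sqrt(9 + z'^2).
L depends on z' only, not on z or θ, so ∂L/∂z = 0 and
    ∂L/∂z' = z' / sqrt(9 + z'^2).
The Euler-Lagrange equation gives
    d/dθ( z' / sqrt(9 + z'^2) ) = 0,
so z' is constant. Integrating once:
    z(θ) = a θ + b,
a helix on the cylinder (a straight line when the cylinder is unrolled). The constants a, b are determined by the endpoint conditions.
With endpoint conditions z(0) = -5 and z(2π/3) = 15: from z(0) = b we get b = -5, and a·2π/3 + -5 = 15 gives a = 30/π, so
    z(θ) = (30/π) θ − 5.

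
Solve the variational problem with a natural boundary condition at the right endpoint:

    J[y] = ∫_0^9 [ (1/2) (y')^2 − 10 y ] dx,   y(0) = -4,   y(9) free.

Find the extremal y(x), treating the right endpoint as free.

The Lagrangian L = (1/2) (y')^2 − 10 y gives
    ∂L/∂y = −10,   ∂L/∂y' = y'.
Euler-Lagrange: d/dx(y') − (−10) = 0, i.e. y'' + 10 = 0, so
    y(x) = −(10/2) x^2 + C1 x + C2.
Fixed left endpoint y(0) = -4 ⇒ C2 = -4.
The right endpoint x = 9 is free, so the natural (transversality) condition is ∂L/∂y' |_{x=9} = 0, i.e. y'(9) = 0.
Compute y'(x) = −10 x + C1, so y'(9) = −90 + C1 = 0 ⇒ C1 = 90.
Therefore the extremal is
    y(x) = −5 x^2 + 90 x − 4.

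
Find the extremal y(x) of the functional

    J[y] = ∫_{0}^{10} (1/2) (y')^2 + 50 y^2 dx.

The Lagrangian is L = (1/2) (y')^2 + 50 y^2.
Compute ∂L/∂y = 100y, ∂L/∂y' = y'.
The Euler-Lagrange equation d/dx(∂L/∂y') − ∂L/∂y = 0 reduces to
    y'' − 100 y = 0.
Its general solution is
    y(x) = A e^(10x) + B e^(−10x),
with A, B fixed by the endpoint conditions.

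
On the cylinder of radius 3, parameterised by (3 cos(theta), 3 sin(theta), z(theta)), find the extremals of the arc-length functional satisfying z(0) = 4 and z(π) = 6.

Parameterise the cylinder of radius R = 3 as
    r(θ) = (3 cos θ, 3 sin θ, z(θ)).
The arc-length element is
    ds = sqrt(9 + (dz/dθ)^2) dθ,
so the Lagrangian is L = sqrt(9 + z'^2).
L depends on z' only, not on z or θ, so ∂L/∂z = 0 and
    ∂L/∂z' = z' / sqrt(9 + z'^2).
The Euler-Lagrange equation gives
    d/dθ( z' / sqrt(9 + z'^2) ) = 0,
so z' is constant. Integrating once:
    z(θ) = a θ + b,
a helix on the cylinder (a straight line when the cylinder is unrolled). The constants a, b are determined by the endpoint conditions.
With endpoint conditions z(0) = 4 and z(π) = 6: from z(0) = b we get b = 4, and a·π + 4 = 6 gives a = 2/π, so
    z(θ) = (2/π) θ + 4.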